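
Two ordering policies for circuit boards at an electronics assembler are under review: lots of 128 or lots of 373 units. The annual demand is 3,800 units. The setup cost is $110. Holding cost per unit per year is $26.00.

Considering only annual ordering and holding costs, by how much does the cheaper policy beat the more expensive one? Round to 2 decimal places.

$1,040.02

TC(Q) = (D/Q)S + (Q/2)H
TC(128) = (3,800/128)×110 + (128/2)×26 = $4,929.62
TC(373) = (3,800/373)×110 + (373/2)×26 = $5,969.64
Lots of 128 are cheaper by $1,040.02.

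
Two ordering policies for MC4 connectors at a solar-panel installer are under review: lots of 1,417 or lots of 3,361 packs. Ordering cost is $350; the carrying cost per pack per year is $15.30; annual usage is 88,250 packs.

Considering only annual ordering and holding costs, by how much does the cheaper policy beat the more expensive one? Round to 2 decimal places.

Annual cost at Q: ordering D·S/Q plus holding Q·H/2.
TC(1,417) = (88,250/1,417)×350 + (1,417/2)×15.3 = $32,637.86
TC(3,361) = (88,250/3,361)×350 + (3,361/2)×15.3 = $34,901.62
Lots of 1,417 are cheaper by $2,263.76.

$2,263.76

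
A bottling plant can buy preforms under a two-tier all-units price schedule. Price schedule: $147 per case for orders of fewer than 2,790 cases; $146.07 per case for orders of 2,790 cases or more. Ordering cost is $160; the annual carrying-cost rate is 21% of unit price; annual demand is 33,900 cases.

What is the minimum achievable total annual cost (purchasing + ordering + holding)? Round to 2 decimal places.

$4,996,508.29

H₁ = 21%×$147 = $30.8700;  H₂ = 21%×$146.07 = $30.6747
EOQ₁ = √(2×33,900×160/30.8700) = 592.80  (< 2,790, feasible at tier 1)
EOQ₂ = √(2×33,900×160/30.6747) = 594.68  (< 2,790 → use Q = 2,790 at tier-2 price)
TC(tier 1 (EOQ₁), Q≈592.8) = $5,001,599.67
TC(tier 2, Q≈2,790.0) = $4,996,508.29
Minimum at tier 2: $4,996,508.29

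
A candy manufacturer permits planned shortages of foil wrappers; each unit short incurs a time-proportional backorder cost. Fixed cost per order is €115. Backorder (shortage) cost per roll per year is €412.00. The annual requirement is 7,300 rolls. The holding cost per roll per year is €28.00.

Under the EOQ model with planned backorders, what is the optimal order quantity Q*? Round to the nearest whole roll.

Basic EOQ = √(2·7,300·115/28) = 244.876
Backorder adjustment √((H+b)/b) = √((28+412)/412) = 1.0334
Q* = 244.876 × 1.0334 ≈ 253.06

253 rolls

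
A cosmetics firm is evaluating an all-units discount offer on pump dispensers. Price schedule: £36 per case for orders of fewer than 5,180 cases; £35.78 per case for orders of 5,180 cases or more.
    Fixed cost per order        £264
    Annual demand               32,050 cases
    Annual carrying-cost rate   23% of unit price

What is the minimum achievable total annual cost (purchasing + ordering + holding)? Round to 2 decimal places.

£1,165,637.12

H₁ = 23%×£36 = £8.2800;  H₂ = 23%×£35.78 = £8.2294
EOQ₁ = √(2×32,050×264/8.2800) = 1,429.60  (< 5,180, feasible at tier 1)
EOQ₂ = √(2×32,050×264/8.2294) = 1,433.99  (< 5,180 → use Q = 5,180 at tier-2 price)
TC(tier 1 (EOQ₁), Q≈1,429.6) = £1,165,637.12
TC(tier 2, Q≈5,180.0) = £1,169,696.58
Minimum at tier 1 (EOQ₁): £1,165,637.12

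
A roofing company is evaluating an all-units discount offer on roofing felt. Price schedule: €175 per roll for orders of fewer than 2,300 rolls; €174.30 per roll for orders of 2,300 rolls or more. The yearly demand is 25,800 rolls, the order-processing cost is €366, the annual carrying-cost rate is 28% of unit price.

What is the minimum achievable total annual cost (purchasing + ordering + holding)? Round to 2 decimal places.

H₁ = 28%×€175 = €49.0000;  H₂ = 28%×€174.30 = €48.8040
EOQ₁ = √(2×25,800×366/49.0000) = 620.82  (< 2,300, feasible at tier 1)
EOQ₂ = √(2×25,800×366/48.8040) = 622.07  (< 2,300 → use Q = 2,300 at tier-2 price)
TC(tier 1 (EOQ₁), Q≈620.8) = €4,545,420.30
TC(tier 2, Q≈2,300.0) = €4,557,170.17
Minimum at tier 1 (EOQ₁): €4,545,420.30

€4,545,420.30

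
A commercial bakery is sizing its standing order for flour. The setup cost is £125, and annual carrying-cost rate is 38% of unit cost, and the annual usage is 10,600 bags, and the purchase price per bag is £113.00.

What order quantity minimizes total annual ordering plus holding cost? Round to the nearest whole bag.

Holding cost per bag per year: H = 38% × £113 = £42.9400
2DS/H = 2·10,600·125/42.94 = 61,714.02
EOQ = √61,714.02 ≈ 248.42

248 bags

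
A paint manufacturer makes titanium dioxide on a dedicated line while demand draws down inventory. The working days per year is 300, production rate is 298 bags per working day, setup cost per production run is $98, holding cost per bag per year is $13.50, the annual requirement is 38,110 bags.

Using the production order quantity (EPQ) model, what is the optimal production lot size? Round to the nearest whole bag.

982 bags

d = 38,110/300 = 127.0333 bags/day;  effective holding cost H(1 − d/p) = 13.5·(1 − 127.0333/298) = 7.74513
Q* = √(2DS / H_eff) = √(2·38,110·98 / 7.74513) ≈ 982.05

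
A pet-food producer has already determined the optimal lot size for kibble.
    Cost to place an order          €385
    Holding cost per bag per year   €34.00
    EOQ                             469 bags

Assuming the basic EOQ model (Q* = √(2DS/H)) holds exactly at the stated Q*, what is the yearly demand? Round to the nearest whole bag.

9,713 bags per year

Since Q* = (2DS/H)^½, squaring gives Q*²·H = 2DS.
D = Q²H / (2S) = 469² × 34 / (2 × 385) = 9,712.56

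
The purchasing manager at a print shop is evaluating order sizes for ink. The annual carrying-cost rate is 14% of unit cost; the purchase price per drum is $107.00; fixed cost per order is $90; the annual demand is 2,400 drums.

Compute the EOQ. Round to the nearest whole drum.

Carrying cost H = $107 × 14% = $14.9800/drum/yr
Q* = √(2·D·S / H) = √(2·2,400·90 / 14.98) = √28,838.5 ≈ 169.82

170 drums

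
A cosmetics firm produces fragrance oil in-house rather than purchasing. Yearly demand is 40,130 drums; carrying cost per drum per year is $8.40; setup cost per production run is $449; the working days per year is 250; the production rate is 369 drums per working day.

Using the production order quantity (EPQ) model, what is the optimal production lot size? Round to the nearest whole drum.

d = 40,130/250 = 160.5200 drums/day;  effective holding cost H(1 − d/p) = 8.4·(1 − 160.5200/369) = 4.74589
Q* = √(2DS / H_eff) = √(2·40,130·449 / 4.74589) ≈ 2,755.59

2,756 drums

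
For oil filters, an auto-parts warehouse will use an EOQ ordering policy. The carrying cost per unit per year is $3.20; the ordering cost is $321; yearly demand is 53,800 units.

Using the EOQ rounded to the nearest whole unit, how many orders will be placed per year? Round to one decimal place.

2DS/H = 2·53,800·321/3.2 = 10,793,625.00
EOQ = √10,793,625.00 ≈ 3,285.37 → Q = 3,285
N = D/Q = 53,800/3,285 ≈ 16.377 orders/yr

16.4 orders per year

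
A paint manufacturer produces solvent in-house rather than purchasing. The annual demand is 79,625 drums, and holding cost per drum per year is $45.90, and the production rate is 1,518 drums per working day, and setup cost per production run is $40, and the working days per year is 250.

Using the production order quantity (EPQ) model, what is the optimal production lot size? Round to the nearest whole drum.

Daily demand d = 79,625/250 = 318.500; p = 1518; 1 − d/p = 0.79018
EPQ = √(2DS / (H(1 − d/p)))
    = √(2 × 79,625 × 40 / (45.9 × 0.79018)) ≈ 419.08

419 drums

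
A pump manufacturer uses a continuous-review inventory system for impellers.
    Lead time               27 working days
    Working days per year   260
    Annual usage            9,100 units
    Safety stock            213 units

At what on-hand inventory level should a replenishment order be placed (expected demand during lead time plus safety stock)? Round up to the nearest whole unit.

Daily demand d = 9,100 / 260 = 35.000 units/day
Demand during lead time = 35.000 × 27 = 945.00
Reorder point = 945.00 + 213 = 1,158.00 → round up

1,158 units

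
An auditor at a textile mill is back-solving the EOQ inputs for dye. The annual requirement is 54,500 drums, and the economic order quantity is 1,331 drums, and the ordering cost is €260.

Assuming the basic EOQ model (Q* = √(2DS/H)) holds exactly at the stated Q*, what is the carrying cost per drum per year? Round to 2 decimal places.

€16.00

From Q* = √(2DS/H) ⇒ Q*² = 2DS/H.
H = 2DS / Q² = 2 × 54,500 × 260 / 1,331² = 15.9972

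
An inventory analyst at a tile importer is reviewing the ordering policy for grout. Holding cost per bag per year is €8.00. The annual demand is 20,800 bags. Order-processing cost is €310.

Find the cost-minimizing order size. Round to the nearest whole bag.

1,270 bags

Q* = √(2·D·S / H) = √(2·20,800·310 / 8) = √1,612,000.0 ≈ 1,269.65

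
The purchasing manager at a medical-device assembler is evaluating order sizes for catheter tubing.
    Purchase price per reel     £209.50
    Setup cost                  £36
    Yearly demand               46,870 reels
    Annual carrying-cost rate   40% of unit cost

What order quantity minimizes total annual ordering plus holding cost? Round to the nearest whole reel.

201 reels

Holding cost per reel per year: H = 40% × £209.5 = £83.8000
EOQ = √(2DS/H) = √(2 × 46,870 × 36 / 83.8)
    = √(40,270.17) ≈ 200.67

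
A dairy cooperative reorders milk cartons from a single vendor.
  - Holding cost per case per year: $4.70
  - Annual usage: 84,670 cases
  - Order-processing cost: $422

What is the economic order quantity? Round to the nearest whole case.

3,899 cases

EOQ = √(2DS/H) = √(2 × 84,670 × 422 / 4.7)
    = √(15,204,570.21) ≈ 3,899.30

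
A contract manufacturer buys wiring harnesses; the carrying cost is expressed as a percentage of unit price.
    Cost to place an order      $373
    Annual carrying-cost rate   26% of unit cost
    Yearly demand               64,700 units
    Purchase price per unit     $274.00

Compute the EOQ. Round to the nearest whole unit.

Holding cost per unit per year: H = 26% × $274 = $71.2400
Q* = √(2·D·S / H) = √(2·64,700·373 / 71.24) = √677,515.4 ≈ 823.11

823 units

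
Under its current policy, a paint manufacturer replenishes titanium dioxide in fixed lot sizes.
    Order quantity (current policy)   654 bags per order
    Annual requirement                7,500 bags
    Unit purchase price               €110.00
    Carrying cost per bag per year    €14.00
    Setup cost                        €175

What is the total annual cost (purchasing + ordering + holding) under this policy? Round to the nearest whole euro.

€831,585

Ordering: D/Q × S = 7,500/654 × €175 = €2,006.88
Holding:  Q/2 × H = 654/2 × €14 = €4,578.00
Purchase cost = D·C = 7,500 × 110 = €825,000.00
Total = €2,006.88 + €4,578.00 + €825,000.00 = €831,584.88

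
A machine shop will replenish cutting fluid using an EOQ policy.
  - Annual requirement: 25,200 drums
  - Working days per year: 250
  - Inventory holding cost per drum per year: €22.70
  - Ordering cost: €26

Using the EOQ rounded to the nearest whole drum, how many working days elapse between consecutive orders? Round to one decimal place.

EOQ = √(2DS/H) = √(2 × 25,200 × 26 / 22.7)
    = √(57,726.87) ≈ 240.26 → Q = 240 drums
T = Q/D × 250 days = 240/25,200 × 250 = 2.381 days

2.4 days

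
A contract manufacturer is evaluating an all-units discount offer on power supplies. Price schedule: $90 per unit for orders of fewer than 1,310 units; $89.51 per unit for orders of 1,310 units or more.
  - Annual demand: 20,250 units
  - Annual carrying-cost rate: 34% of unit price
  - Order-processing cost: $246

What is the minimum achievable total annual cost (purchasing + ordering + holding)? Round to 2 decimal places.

H₁ = 34%×$90 = $30.6000;  H₂ = 34%×$89.51 = $30.4334
EOQ₁ = √(2×20,250×246/30.6000) = 570.60  (< 1,310, feasible at tier 1)
EOQ₂ = √(2×20,250×246/30.4334) = 572.16  (< 1,310 → use Q = 1,310 at tier-2 price)
TC(tier 1 (EOQ₁), Q≈570.6) = $1,839,960.46
TC(tier 2, Q≈1,310.0) = $1,836,314.05
Minimum at tier 2: $1,836,314.05

$1,836,314.05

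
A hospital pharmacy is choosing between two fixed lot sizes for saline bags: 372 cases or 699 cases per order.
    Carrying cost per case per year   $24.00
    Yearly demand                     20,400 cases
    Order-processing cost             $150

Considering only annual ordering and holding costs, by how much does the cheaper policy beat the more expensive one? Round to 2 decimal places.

TC(Q) = (D/Q)S + (Q/2)H
TC(372) = (20,400/372)×150 + (372/2)×24 = $12,689.81
TC(699) = (20,400/699)×150 + (699/2)×24 = $12,765.68
|ΔTC| = |$12,689.81 − $12,765.68| = $75.88

$75.88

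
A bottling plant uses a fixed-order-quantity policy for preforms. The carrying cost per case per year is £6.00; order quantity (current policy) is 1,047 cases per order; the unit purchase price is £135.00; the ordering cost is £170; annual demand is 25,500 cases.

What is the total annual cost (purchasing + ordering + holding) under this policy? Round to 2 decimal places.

£3,449,781.40

Annual ordering cost = (D/Q)·S = (25,500/1,047) × 170 = £4,140.40
Annual holding cost  = (Q/2)·H = (1,047/2) × 6 = £3,141.00
Purchase cost = D·C = 25,500 × 135 = £3,442,500.00
Total = £4,140.40 + £3,141.00 + £3,442,500.00 = £3,449,781.40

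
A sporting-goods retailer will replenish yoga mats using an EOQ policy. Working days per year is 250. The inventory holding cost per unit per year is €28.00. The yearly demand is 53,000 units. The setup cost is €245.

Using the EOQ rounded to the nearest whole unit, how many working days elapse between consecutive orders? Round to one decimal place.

4.5 days

EOQ = √(2DS/H) = √(2 × 53,000 × 245 / 28)
    = √(927,500.00) ≈ 963.07 → Q = 963 units
T = Q/D × 250 days = 963/53,000 × 250 = 4.542 days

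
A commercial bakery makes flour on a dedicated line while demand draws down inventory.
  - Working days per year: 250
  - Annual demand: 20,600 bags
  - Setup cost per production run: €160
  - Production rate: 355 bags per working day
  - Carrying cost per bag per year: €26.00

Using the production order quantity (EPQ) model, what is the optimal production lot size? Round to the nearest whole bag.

575 bags

d = 20,600/250 = 82.4000 bags/day;  effective holding cost H(1 − d/p) = 26·(1 − 82.4000/355) = 19.96507
Q* = √(2DS / H_eff) = √(2·20,600·160 / 19.96507) ≈ 574.61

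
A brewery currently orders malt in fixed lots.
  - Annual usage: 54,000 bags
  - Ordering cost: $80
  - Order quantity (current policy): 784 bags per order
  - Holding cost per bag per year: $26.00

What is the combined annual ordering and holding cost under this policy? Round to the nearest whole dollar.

Orders/yr = 54,000/784 = 68.878; ordering cost = 68.878 × $80 = $5,510.20
Average inventory = 784/2 = 392; holding cost = 392 × $26 = $10,192.00
Total = $5,510.20 + $10,192.00 = $15,702.20

$15,702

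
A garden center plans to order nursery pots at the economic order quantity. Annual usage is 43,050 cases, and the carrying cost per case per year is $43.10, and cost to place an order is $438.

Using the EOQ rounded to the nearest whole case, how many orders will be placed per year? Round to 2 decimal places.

46.04 orders per year

Optimal lot size Q* = (2 × 43,050 × $438 / $43.1)^½ ≈ 935.41 → Q = 935
N = D/Q = 43,050/935 ≈ 46.043 orders/yr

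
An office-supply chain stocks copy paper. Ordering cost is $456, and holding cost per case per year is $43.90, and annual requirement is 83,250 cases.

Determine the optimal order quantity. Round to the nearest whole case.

1,315 cases

Optimal lot size Q* = (2 × 83,250 × $456 / $43.9)^½ ≈ 1,315.10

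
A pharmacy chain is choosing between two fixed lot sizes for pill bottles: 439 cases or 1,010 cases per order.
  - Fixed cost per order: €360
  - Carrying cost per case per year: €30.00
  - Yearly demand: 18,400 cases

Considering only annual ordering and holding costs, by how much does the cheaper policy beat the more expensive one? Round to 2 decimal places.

For each Q, cost = (D/Q)·S + (Q/2)·H.
TC(439) = (18,400/439)×360 + (439/2)×30 = €21,673.84
TC(1,010) = (18,400/1,010)×360 + (1,010/2)×30 = €21,708.42
|ΔTC| = |€21,673.84 − €21,708.42| = €34.58

€34.58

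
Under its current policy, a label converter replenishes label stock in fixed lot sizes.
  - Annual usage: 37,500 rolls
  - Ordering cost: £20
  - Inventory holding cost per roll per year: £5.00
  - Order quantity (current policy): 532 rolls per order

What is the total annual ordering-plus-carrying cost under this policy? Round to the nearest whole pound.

Ordering: D/Q × S = 37,500/532 × £20 = £1,409.77
Holding:  Q/2 × H = 532/2 × £5 = £1,330.00
Total = £1,409.77 + £1,330.00 = £2,739.77

£2,740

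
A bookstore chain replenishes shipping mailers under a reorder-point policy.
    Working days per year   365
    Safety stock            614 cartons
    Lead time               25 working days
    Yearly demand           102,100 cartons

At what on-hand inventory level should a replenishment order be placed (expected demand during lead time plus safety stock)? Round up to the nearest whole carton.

7,608 cartons

Daily demand d = 102,100 / 365 = 279.726 cartons/day
Demand during lead time = 279.726 × 25 = 6,993.15
Reorder point = 6,993.15 + 614 = 7,607.15 → round up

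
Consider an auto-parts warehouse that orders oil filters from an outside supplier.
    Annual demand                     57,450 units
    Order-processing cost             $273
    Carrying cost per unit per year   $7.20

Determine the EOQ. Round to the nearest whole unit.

2,087 units

2DS/H = 2·57,450·273/7.2 = 4,356,625.00
EOQ = √4,356,625.00 ≈ 2,087.25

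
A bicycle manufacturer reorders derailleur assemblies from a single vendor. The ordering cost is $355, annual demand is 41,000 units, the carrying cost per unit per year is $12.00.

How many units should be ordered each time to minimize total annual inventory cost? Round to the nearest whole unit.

EOQ = √(2DS/H) = √(2 × 41,000 × 355 / 12)
    = √(2,425,833.33) ≈ 1,557.51

1,558 units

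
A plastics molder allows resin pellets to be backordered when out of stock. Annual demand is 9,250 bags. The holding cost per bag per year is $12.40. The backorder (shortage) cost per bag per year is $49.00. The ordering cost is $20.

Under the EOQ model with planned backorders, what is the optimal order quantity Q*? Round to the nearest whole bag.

193 bags

Q* = √(2DS/H) · √((H + b)/b)
   = √(2 × 9,250 × 20 / 12.4) · √((12.4 + 49) / 49)
   = 172.739 × 1.1194 ≈ 193.36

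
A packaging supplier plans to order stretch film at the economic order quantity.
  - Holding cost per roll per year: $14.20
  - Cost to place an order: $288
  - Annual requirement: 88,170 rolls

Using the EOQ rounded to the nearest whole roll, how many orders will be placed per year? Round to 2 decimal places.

2DS/H = 2·88,170·288/14.2 = 3,576,473.24
EOQ = √3,576,473.24 ≈ 1,891.16 → Q = 1,891
Orders per year = D/Q = 88,170 / 1,891 = 46.626

46.63 orders per year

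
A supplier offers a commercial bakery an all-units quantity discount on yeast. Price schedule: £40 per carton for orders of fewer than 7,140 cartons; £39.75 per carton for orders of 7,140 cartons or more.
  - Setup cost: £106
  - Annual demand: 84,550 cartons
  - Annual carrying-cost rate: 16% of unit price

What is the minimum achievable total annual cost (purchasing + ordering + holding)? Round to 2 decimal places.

£3,384,822.92

H₁ = 16%×£40 = £6.4000;  H₂ = 16%×£39.75 = £6.3600
EOQ₁ = √(2×84,550×106/6.4000) = 1,673.53  (< 7,140, feasible at tier 1)
EOQ₂ = √(2×84,550×106/6.3600) = 1,678.79  (< 7,140 → use Q = 7,140 at tier-2 price)
TC(tier 1 (EOQ₁), Q≈1,673.5) = £3,392,710.62
TC(tier 2, Q≈7,140.0) = £3,384,822.92
Minimum at tier 2: £3,384,822.92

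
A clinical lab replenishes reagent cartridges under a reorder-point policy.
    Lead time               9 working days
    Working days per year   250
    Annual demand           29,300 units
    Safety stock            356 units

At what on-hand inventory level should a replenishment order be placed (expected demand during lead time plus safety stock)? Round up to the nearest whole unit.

1,411 units

Daily demand d = 29,300 / 250 = 117.200 units/day
Demand during lead time = 117.200 × 9 = 1,054.80
Reorder point = 1,054.80 + 356 = 1,410.80 → round up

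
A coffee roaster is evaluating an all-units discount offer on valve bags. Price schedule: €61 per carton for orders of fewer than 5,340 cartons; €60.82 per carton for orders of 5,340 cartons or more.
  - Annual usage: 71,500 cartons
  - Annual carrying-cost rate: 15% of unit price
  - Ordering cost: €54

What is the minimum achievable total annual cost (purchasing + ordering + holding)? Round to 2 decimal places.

€4,369,905.73

H₁ = 15%×€61 = €9.1500;  H₂ = 15%×€60.82 = €9.1230
EOQ₁ = √(2×71,500×54/9.1500) = 918.66  (< 5,340, feasible at tier 1)
EOQ₂ = √(2×71,500×54/9.1230) = 920.02  (< 5,340 → use Q = 5,340 at tier-2 price)
TC(tier 1 (EOQ₁), Q≈918.7) = €4,369,905.73
TC(tier 2, Q≈5,340.0) = €4,373,711.44
Minimum at tier 1 (EOQ₁): €4,369,905.73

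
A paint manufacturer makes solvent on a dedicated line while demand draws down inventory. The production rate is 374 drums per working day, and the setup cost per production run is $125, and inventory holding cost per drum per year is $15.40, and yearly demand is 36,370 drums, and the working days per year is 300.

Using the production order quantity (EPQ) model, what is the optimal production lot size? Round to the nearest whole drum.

d = 36,370/300 = 121.2333 drums/day;  effective holding cost H(1 − d/p) = 15.4·(1 − 121.2333/374) = 10.40804
Q* = √(2DS / H_eff) = √(2·36,370·125 / 10.40804) ≈ 934.67

935 drums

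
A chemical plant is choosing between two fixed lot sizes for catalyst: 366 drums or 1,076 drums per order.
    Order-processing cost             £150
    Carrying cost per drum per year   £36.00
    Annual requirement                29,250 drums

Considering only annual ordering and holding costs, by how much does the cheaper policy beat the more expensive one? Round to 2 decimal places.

TC(Q) = (D/Q)S + (Q/2)H
TC(366) = (29,250/366)×150 + (366/2)×36 = £18,575.70
TC(1,076) = (29,250/1,076)×150 + (1,076/2)×36 = £23,445.60
|ΔTC| = |£18,575.70 − £23,445.60| = £4,869.90

£4,869.90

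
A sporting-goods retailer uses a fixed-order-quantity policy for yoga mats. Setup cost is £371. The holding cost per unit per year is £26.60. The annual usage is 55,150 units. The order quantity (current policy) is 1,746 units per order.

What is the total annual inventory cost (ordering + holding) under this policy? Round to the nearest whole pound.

Ordering: D/Q × S = 55,150/1,746 × £371 = £11,718.59
Holding:  Q/2 × H = 1,746/2 × £26.6 = £23,221.80
Total = £11,718.59 + £23,221.80 = £34,940.39

£34,940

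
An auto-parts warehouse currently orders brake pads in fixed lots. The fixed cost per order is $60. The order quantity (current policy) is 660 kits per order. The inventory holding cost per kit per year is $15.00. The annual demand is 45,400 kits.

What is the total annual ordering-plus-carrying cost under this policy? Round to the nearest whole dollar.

$9,077

Ordering: D/Q × S = 45,400/660 × $60 = $4,127.27
Holding:  Q/2 × H = 660/2 × $15 = $4,950.00
Total = $4,127.27 + $4,950.00 = $9,077.27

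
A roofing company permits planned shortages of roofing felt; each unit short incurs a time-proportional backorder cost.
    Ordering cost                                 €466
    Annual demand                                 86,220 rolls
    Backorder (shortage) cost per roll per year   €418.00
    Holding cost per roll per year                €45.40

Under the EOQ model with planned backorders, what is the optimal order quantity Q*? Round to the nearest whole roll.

Q* = √(2DS/H) · √((H + b)/b)
   = √(2 × 86,220 × 466 / 45.4) · √((45.4 + 418) / 418)
   = 1,330.406 × 1.0529 ≈ 1,400.79

1,401 rolls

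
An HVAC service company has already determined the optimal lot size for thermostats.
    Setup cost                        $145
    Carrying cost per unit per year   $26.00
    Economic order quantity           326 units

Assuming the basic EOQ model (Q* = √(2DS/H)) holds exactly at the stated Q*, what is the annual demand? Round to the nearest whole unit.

9,528 units per year

From Q* = √(2DS/H) ⇒ Q*² = 2DS/H.
D = Q²H / (2S) = 326² × 26 / (2 × 145) = 9,528.19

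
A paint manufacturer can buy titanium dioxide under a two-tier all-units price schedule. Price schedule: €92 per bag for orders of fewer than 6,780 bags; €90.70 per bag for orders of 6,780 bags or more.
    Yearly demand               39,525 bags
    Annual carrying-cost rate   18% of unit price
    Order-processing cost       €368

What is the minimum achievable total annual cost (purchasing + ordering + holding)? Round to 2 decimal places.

€3,642,407.95

H₁ = 18%×€92 = €16.5600;  H₂ = 18%×€90.70 = €16.3260
EOQ₁ = √(2×39,525×368/16.5600) = 1,325.39  (< 6,780, feasible at tier 1)
EOQ₂ = √(2×39,525×368/16.3260) = 1,334.86  (< 6,780 → use Q = 6,780 at tier-2 price)
TC(tier 1 (EOQ₁), Q≈1,325.4) = €3,658,248.51
TC(tier 2, Q≈6,780.0) = €3,642,407.95
Minimum at tier 2: €3,642,407.95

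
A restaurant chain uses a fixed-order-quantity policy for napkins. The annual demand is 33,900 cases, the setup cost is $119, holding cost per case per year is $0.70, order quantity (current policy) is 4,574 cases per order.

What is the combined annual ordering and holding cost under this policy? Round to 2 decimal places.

Ordering: D/Q × S = 33,900/4,574 × $119 = $881.96
Holding:  Q/2 × H = 4,574/2 × $0.7 = $1,600.90
Total = $881.96 + $1,600.90 = $2,482.86

$2,482.86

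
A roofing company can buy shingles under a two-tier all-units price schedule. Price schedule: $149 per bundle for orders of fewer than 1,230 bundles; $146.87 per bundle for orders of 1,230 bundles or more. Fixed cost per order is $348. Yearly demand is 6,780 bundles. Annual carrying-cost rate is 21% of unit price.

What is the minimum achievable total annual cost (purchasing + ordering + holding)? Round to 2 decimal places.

H₁ = 21%×$149 = $31.2900;  H₂ = 21%×$146.87 = $30.8427
EOQ₁ = √(2×6,780×348/31.2900) = 388.34  (< 1,230, feasible at tier 1)
EOQ₂ = √(2×6,780×348/30.8427) = 391.15  (< 1,230 → use Q = 1,230 at tier-2 price)
TC(tier 1 (EOQ₁), Q≈388.3) = $1,022,371.29
TC(tier 2, Q≈1,230.0) = $1,016,665.10
Minimum at tier 2: $1,016,665.10

$1,016,665.10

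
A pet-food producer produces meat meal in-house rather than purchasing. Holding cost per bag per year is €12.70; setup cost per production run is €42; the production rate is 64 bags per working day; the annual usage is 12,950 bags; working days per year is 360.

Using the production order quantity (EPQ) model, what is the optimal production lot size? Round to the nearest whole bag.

d = 12,950/360 = 35.9722 bags/day;  effective holding cost H(1 − d/p) = 12.7·(1 − 35.9722/64) = 5.56176
Q* = √(2DS / H_eff) = √(2·12,950·42 / 5.56176) ≈ 442.25

442 bags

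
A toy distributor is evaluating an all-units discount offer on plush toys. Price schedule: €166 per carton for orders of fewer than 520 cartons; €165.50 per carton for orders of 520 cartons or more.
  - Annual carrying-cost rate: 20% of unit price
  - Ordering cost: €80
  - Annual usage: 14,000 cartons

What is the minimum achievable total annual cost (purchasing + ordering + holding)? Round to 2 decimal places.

€2,327,759.85

H₁ = 20%×€166 = €33.2000;  H₂ = 20%×€165.50 = €33.1000
EOQ₁ = √(2×14,000×80/33.2000) = 259.75  (< 520, feasible at tier 1)
EOQ₂ = √(2×14,000×80/33.1000) = 260.14  (< 520 → use Q = 520 at tier-2 price)
TC(tier 1 (EOQ₁), Q≈259.7) = €2,332,623.69
TC(tier 2, Q≈520.0) = €2,327,759.85
Minimum at tier 2: €2,327,759.85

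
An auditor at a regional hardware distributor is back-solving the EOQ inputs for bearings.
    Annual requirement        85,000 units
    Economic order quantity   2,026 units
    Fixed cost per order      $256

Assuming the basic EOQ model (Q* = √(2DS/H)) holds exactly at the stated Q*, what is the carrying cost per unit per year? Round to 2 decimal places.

From Q* = √(2DS/H) ⇒ Q*² = 2DS/H.
H = 2DS / Q² = 2 × 85,000 × 256 / 2,026² = 10.6025

$10.60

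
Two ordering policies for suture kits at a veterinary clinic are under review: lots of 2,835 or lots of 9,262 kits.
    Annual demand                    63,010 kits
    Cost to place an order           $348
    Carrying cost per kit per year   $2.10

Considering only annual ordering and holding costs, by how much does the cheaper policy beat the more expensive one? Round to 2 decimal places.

$1,381.26

TC(Q) = (D/Q)S + (Q/2)H
TC(2,835) = (63,010/2,835)×348 + (2,835/2)×2.1 = $10,711.31
TC(9,262) = (63,010/9,262)×348 + (9,262/2)×2.1 = $12,092.57
Lots of 2,835 are cheaper by $1,381.26.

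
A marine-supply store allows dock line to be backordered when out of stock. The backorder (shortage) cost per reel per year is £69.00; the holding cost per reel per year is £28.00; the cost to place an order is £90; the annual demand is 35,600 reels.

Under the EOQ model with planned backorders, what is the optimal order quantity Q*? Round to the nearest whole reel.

567 reels

Q* = √(2DS/H) · √((H + b)/b)
   = √(2 × 35,600 × 90 / 28) · √((28 + 69) / 69)
   = 478.390 × 1.1857 ≈ 567.21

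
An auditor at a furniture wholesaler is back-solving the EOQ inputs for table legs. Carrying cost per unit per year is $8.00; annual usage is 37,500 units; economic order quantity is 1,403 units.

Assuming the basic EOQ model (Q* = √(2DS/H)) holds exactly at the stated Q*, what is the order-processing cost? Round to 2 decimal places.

$209.96

From Q* = √(2DS/H) ⇒ Q*² = 2DS/H.
S = Q²H / (2D) = 1,403² × 8 / (2 × 37,500) = 209.9636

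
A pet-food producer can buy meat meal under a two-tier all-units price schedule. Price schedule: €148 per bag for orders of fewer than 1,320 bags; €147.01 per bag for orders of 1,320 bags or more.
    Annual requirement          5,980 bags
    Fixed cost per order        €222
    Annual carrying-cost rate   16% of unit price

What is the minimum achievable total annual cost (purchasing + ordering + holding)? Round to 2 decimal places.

€892,969.26

H₁ = 16%×€148 = €23.6800;  H₂ = 16%×€147.01 = €23.5216
EOQ₁ = √(2×5,980×222/23.6800) = 334.85  (< 1,320, feasible at tier 1)
EOQ₂ = √(2×5,980×222/23.5216) = 335.98  (< 1,320 → use Q = 1,320 at tier-2 price)
TC(tier 1 (EOQ₁), Q≈334.9) = €892,969.26
TC(tier 2, Q≈1,320.0) = €895,649.78
Minimum at tier 1 (EOQ₁): €892,969.26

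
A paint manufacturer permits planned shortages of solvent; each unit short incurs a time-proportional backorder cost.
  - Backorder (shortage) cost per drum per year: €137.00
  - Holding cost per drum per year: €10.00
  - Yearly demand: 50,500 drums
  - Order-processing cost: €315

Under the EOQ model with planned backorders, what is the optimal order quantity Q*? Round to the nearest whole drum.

Basic EOQ = √(2·50,500·315/10) = 1,783.676
Backorder adjustment √((H+b)/b) = √((10+137)/137) = 1.0359
Q* = 1,783.676 × 1.0359 ≈ 1,847.63

1,848 drums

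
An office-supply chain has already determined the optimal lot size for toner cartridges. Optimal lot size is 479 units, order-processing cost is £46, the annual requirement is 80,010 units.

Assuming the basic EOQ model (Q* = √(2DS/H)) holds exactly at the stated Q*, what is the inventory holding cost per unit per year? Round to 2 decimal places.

£32.08

Since Q* = (2DS/H)^½, squaring gives Q*²·H = 2DS.
H = 2DS / Q² = 2 × 80,010 × 46 / 479² = 32.0820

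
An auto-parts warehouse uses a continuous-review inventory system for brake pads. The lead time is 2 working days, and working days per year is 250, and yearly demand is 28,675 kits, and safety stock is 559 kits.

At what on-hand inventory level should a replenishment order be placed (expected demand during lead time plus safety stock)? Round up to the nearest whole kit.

Daily demand d = 28,675 / 250 = 114.700 kits/day
Demand during lead time = 114.700 × 2 = 229.40
Reorder point = 229.40 + 559 = 788.40 → round up

789 kits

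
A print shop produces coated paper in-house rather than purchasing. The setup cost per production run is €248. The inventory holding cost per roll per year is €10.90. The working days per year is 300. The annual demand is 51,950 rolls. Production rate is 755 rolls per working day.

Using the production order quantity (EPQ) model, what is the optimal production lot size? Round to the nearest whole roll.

d = 51,950/300 = 173.1667 rolls/day;  effective holding cost H(1 − d/p) = 10.9·(1 − 173.1667/755) = 8.39998
Q* = √(2DS / H_eff) = √(2·51,950·248 / 8.39998) ≈ 1,751.44

1,751 rolls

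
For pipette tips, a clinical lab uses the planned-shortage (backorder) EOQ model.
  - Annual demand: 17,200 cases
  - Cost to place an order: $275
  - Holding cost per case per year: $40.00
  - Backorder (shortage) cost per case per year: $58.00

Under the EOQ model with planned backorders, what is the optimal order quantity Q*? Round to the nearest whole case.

632 cases

Basic EOQ = √(2·17,200·275/40) = 486.313
Backorder adjustment √((H+b)/b) = √((40+58)/58) = 1.2999
Q* = 486.313 × 1.2999 ≈ 632.14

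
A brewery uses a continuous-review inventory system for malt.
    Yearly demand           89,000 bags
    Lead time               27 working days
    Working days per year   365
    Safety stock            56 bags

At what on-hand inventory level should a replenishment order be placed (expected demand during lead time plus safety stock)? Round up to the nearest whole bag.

Daily demand d = 89,000 / 365 = 243.836 bags/day
Demand during lead time = 243.836 × 27 = 6,583.56
Reorder point = 6,583.56 + 56 = 6,639.56 → round up

6,640 bags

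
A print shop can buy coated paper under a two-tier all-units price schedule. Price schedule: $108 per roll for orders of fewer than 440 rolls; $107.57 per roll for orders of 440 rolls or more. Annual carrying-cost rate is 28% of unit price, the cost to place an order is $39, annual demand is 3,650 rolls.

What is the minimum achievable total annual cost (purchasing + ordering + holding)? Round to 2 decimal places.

$397,134.17

H₁ = 28%×$108 = $30.2400;  H₂ = 28%×$107.57 = $30.1196
EOQ₁ = √(2×3,650×39/30.2400) = 97.03  (< 440, feasible at tier 1)
EOQ₂ = √(2×3,650×39/30.1196) = 97.22  (< 440 → use Q = 440 at tier-2 price)
TC(tier 1 (EOQ₁), Q≈97.0) = $397,134.17
TC(tier 2, Q≈440.0) = $399,580.33
Minimum at tier 1 (EOQ₁): $397,134.17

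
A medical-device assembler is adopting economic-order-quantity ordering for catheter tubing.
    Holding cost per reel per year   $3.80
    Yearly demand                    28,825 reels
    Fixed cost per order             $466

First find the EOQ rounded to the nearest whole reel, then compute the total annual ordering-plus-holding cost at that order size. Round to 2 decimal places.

Optimal lot size Q* = (2 × 28,825 × $466 / $3.8)^½ ≈ 2,658.89 → Q = 2,659 reels
Ordering: D/Q × S = 28,825/2,659 × $466 = $5,051.69
Holding:  Q/2 × H = 2,659/2 × $3.8 = $5,052.10
Total = $5,051.69 + $5,052.10 = $10,103.79

$10,103.79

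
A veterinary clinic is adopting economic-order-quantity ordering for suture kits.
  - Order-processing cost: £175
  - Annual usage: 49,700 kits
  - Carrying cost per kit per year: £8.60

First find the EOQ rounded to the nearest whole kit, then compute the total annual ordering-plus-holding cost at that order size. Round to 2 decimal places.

£12,230.99

2DS/H = 2·49,700·175/8.6 = 2,022,674.42
EOQ = √2,022,674.42 ≈ 1,422.21 → Q = 1,422 kits
Orders/yr = 49,700/1,422 = 34.951; ordering cost = 34.951 × £175 = £6,116.39
Average inventory = 1,422/2 = 711; holding cost = 711 × £8.6 = £6,114.60
Total = £6,116.39 + £6,114.60 = £12,230.99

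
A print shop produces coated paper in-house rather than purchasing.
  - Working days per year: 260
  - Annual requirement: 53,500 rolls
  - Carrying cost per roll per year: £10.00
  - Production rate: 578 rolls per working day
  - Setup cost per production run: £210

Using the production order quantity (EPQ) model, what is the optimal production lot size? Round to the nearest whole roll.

1,868 rolls

d = 53,500/260 = 205.7692 rolls/day;  effective holding cost H(1 − d/p) = 10·(1 − 205.7692/578) = 6.43998
Q* = √(2DS / H_eff) = √(2·53,500·210 / 6.43998) ≈ 1,867.92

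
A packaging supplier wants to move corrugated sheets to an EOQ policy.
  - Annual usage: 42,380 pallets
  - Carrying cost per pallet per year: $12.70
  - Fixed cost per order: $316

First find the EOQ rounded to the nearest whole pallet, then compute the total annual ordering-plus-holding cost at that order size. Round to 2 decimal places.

$18,443.40

Optimal lot size Q* = (2 × 42,380 × $316 / $12.7)^½ ≈ 1,452.24 → Q = 1,452 pallets
Orders/yr = 42,380/1,452 = 29.187; ordering cost = 29.187 × $316 = $9,223.20
Average inventory = 1,452/2 = 726; holding cost = 726 × $12.7 = $9,220.20
Total = $9,223.20 + $9,220.20 = $18,443.40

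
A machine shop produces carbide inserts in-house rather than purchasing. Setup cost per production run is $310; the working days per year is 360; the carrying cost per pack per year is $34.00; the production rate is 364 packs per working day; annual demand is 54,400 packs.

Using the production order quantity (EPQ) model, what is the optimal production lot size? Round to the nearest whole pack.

d = 54,400/360 = 151.1111 packs/day;  effective holding cost H(1 − d/p) = 34·(1 − 151.1111/364) = 19.88523
Q* = √(2DS / H_eff) = √(2·54,400·310 / 19.88523) ≈ 1,302.36

1,302 packs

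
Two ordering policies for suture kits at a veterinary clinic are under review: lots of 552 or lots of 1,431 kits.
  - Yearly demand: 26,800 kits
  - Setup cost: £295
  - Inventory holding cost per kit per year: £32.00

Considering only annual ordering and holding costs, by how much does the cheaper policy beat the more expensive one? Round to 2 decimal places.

£5,266.34

TC(Q) = (D/Q)S + (Q/2)H
TC(552) = (26,800/552)×295 + (552/2)×32 = £23,154.46
TC(1,431) = (26,800/1,431)×295 + (1,431/2)×32 = £28,420.81
Lots of 552 are cheaper by £5,266.34.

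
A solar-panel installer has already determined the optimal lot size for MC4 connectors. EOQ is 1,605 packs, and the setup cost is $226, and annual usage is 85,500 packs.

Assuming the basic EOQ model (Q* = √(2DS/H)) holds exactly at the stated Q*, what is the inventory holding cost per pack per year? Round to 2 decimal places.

$15.00

Since Q* = (2DS/H)^½, squaring gives Q*²·H = 2DS.
H = 2DS / Q² = 2 × 85,500 × 226 / 1,605² = 15.0022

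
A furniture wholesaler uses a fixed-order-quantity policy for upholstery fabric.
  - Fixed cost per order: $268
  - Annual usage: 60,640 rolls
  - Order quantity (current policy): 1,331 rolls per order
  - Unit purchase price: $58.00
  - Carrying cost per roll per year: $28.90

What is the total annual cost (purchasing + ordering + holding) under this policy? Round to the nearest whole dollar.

Ordering: D/Q × S = 60,640/1,331 × $268 = $12,210.01
Holding:  Q/2 × H = 1,331/2 × $28.9 = $19,232.95
Purchase cost = D·C = 60,640 × 58 = $3,517,120.00
Total = $12,210.01 + $19,232.95 + $3,517,120.00 = $3,548,562.96

$3,548,563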